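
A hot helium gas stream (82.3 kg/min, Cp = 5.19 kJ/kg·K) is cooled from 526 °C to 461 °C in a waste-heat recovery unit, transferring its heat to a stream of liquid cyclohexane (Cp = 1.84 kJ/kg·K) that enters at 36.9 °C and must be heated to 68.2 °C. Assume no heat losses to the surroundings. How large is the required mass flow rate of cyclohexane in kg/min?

ṁ_c = 482 kg/min

Heat released by hot stream: Q = 82.3 × 5.19 × (526 − 461) = 27764 kJ/min
Energy balance on cold side (adiabatic exchanger): Q = ṁ_c·Cp_c·(T_c,out − T_c,in)
ṁ_c = 27764 / [1.84 × (68.2 − 36.9)] = 482.08 kg/min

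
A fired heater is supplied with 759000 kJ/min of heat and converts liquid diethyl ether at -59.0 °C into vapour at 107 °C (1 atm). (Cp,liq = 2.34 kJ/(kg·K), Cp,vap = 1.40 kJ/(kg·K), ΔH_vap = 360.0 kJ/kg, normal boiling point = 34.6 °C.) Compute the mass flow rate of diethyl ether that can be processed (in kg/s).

Δh = 2.34×(34.6−-59.0) + 360.0 + 1.40×(107−34.6) = 680.38 kJ/kg
Q = 759000 kJ/min = 12650 kJ/s = 12650 kJ/s
ṁ = Q/Δh = 12650 / 680.38 = 18.592 kg/s

ṁ = 18.6 kg/s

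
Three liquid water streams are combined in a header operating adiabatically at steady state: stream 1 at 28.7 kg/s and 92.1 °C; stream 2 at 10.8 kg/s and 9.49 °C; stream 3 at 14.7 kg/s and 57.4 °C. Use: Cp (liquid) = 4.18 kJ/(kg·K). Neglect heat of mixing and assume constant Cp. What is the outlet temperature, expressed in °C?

Adiabatic, steady state ⇒ Σ ṁᵢCp,ᵢ(T_out − Tᵢ) = 0
T_out = Σ ṁᵢCp,ᵢTᵢ / Σ ṁᵢCp,ᵢ
      = 15004 / 226.56 = 66.228 °C

T_out = 66.2 °C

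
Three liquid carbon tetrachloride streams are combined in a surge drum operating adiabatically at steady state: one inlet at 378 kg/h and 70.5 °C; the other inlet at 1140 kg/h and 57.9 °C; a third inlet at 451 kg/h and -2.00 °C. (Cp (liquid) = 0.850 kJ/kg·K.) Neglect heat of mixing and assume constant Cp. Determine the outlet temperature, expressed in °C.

T_out = 46.6 °C

Adiabatic, steady state ⇒ Σ ṁᵢCp,ᵢ(T_out − Tᵢ) = 0
Σ ṁᵢCp,ᵢTᵢ = 378×0.850×70.5 + 1140×0.850×57.9 + 451×0.850×-2.00 = 77990
Σ ṁᵢCp,ᵢ = 378×0.850 + 1140×0.850 + 451×0.850 = 1673.7
T_out = 77990 / 1673.7 = 46.599 °C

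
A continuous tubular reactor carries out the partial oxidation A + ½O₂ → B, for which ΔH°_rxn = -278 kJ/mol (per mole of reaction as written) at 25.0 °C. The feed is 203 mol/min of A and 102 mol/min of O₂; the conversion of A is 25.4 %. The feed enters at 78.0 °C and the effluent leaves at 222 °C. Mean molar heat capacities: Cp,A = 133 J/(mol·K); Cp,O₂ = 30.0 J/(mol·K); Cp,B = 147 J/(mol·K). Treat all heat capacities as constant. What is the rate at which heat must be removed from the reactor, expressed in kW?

Extent of reaction ξ = 0.254 × 203 = 51.562 mol/min
Reaction term: ξ·ΔH°_rxn = 51.562 × -278 = -14334 kJ/min
Sensible, feed 78.0→25 °C: -1593.1 kJ/min
Outlet flows (mol/min): A 151.44, O₂ 76.219, B 51.562
Sensible, products 25→222 °C: 5911.5 kJ/min
Q = ΔH = -10016 kJ/min = -166.93 kW
Heat removed = 166.93 kW

Q_out = 167 kW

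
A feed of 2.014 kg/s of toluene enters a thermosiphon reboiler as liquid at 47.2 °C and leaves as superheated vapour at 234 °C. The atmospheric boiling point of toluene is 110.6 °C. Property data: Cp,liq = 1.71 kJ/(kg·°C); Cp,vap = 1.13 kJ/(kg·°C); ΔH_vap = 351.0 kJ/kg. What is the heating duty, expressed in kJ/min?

liquid 47.2→110.6 °C: 108.41 kJ/kg
vaporisation at 110.6 °C: 351 kJ/kg
vapour 110.6→234 °C: 139.44 kJ/kg
Δh = 108.41 + 351 + 139.44 = 598.86 kJ/kg
Q = ṁ·Δh = 2.014 kg/s × 598.86 kJ/kg = 1206.1 kJ/s
|Q| = 1206.1 kW = 72366 kJ/min

Q = 72400 kJ/min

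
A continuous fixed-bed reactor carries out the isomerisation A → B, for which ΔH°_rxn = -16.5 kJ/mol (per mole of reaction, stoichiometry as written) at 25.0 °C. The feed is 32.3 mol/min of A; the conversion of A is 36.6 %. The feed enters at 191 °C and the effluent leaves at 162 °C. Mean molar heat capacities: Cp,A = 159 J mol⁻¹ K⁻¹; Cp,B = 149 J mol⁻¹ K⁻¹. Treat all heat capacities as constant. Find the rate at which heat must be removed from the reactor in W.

Q_out = 6000 W

Extent of reaction ξ = 0.366 × 32.3 = 11.822 mol/min
Reaction term: ξ·ΔH°_rxn = 11.822 × -16.5 = -195.06 kJ/min
Sensible, feed 191→25 °C: -852.53 kJ/min
Outlet flows (mol/min): A 20.478, B 11.822
Sensible, products 25→162 °C: 687.4 kJ/min
Q = ΔH = -360.19 kJ/min = -6.0032 kW
Heat removed = 6003.2 W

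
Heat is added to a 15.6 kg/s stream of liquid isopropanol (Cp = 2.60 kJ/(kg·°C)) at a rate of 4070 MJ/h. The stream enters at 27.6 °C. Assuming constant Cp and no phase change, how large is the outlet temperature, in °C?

T_out = 55.5 °C

Q = 4070 MJ/h = 1130.6 kJ/s
ΔT = Q/(ṁ·Cp) = 1130.6/(15.6×2.60) = 27.874 K
T_out = 27.6 + 27.874 = 55.474 °C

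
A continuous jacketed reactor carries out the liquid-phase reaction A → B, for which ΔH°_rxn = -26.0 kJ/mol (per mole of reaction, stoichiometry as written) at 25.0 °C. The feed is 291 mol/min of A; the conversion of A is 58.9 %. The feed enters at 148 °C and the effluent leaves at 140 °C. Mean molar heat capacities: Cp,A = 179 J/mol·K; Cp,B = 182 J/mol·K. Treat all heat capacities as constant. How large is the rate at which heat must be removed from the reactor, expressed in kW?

Q_out = 80.2 kW

Extent of reaction ξ = 0.589 × 291 = 171.4 mol/min
Reaction term: ξ·ΔH°_rxn = 171.4 × -26.0 = -4456.4 kJ/min
Sensible, feed 148→25 °C: -6406.9 kJ/min
Outlet flows (mol/min): A 119.6, B 171.4
Sensible, products 25→140 °C: 6049.4 kJ/min
Q = ΔH = -4814 kJ/min = -80.233 kW
Heat removed = 80.233 kW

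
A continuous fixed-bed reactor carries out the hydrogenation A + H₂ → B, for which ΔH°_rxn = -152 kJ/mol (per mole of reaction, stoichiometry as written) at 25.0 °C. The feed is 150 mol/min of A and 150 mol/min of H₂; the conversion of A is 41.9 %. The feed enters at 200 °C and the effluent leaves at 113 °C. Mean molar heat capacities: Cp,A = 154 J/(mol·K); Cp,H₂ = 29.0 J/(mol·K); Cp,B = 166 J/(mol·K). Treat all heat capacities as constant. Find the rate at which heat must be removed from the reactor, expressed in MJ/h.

Q_out = 722 MJ/h

Extent of reaction ξ = 0.419 × 150 = 62.85 mol/min
Reaction term: ξ·ΔH°_rxn = 62.85 × -152 = -9553.2 kJ/min
Sensible, feed 200→25 °C: -4803.8 kJ/min
Outlet flows (mol/min): A 87.15, H₂ 87.15, B 62.85
Sensible, products 25→113 °C: 2321.6 kJ/min
Q = ΔH = -12035 kJ/min = -200.59 kW
Heat removed = 722.12 MJ/h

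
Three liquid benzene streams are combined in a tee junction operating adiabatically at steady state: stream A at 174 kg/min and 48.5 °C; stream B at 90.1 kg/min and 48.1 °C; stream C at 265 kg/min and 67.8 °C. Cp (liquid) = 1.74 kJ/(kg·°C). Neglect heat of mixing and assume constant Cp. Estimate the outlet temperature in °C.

Energy balance with Q = 0: Σ ṁᵢCp,ᵢ(T_out − Tᵢ) = 0
T_out = Σ ṁᵢCp,ᵢTᵢ / Σ ṁᵢCp,ᵢ
      = 53487 / 920.63 = 58.098 °C

T_out = 58.1 °C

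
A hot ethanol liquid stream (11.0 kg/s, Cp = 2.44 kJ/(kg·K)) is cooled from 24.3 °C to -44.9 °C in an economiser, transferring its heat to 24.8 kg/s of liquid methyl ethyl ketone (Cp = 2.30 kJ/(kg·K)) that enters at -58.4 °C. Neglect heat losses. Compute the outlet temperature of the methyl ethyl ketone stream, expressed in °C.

T_c,out = -25.8 °C

Heat released by hot stream: Q = 11.0 × 2.44 × (24.3 − -44.9) = 1857.3 kJ/s
Energy balance on cold side (adiabatic exchanger): Q = ṁ_c·Cp_c·(T_c,out − T_c,in)
T_c,out = -58.4 + 1857.3/(24.8 × 2.30) = -25.838 °C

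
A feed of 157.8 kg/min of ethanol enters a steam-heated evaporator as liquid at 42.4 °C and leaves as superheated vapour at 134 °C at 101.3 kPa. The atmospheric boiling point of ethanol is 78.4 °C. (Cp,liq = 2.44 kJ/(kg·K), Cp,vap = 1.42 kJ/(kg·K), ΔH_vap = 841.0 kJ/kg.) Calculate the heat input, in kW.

Q = 2650 kW

liquid 42.4→78.4 °C: 87.84 kJ/kg
vaporisation at 78.4 °C: 841 kJ/kg
vapour 78.4→134 °C: 78.952 kJ/kg
Δh = 87.84 + 841 + 78.952 = 1007.8 kJ/kg
Q = ṁ·Δh = 157.8 kg/min × 1007.8 kJ/kg = 159030 kJ/min
|Q| = 2650.5 kW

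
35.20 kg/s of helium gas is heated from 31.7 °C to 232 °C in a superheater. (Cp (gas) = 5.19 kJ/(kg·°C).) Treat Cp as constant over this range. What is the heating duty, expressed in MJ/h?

Q = ṁ·Cp·ΔT = 35.20 × 5.19 × (232 − 31.7) = 36592 kJ/s
Heating duty = 131730 MJ/h

Q = 132000 MJ/h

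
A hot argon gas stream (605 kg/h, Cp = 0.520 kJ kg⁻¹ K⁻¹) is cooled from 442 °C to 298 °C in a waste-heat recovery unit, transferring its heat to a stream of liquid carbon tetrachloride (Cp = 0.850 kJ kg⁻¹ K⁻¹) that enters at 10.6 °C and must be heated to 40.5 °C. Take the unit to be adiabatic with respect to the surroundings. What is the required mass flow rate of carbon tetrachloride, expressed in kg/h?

Heat released by hot stream: Q = 605 × 0.520 × (442 − 298) = 45302 kJ/h
Energy balance on cold side (adiabatic exchanger): Q = ṁ_c·Cp_c·(T_c,out − T_c,in)
ṁ_c = 45302 / [0.850 × (40.5 − 10.6)] = 1782.5 kg/h

ṁ_c = 1780 kg/h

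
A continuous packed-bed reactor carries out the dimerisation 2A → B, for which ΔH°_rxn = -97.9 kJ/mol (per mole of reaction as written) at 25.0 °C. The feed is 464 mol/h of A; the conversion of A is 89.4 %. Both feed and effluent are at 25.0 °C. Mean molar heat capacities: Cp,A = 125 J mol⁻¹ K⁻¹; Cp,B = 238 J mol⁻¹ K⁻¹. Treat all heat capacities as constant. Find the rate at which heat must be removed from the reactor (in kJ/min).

Extent of reaction ξ = 0.894 × 464 / 2 = 207.41 mol/h
Reaction term: ξ·ΔH°_rxn = 207.41 × -97.9 = -20305 kJ/h
Q = ΔH = -20305 kJ/h = -5.6403 kW
Heat removed = 338.42 kJ/min

Q_out = 338 kJ/min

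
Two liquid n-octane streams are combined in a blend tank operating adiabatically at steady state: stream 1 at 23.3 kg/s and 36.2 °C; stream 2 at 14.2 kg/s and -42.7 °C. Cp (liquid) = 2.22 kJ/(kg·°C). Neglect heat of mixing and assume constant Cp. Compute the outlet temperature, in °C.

T_out = 6.32 °C

No heat crosses the boundary, so H_out = H_in.
Σ ṁᵢCp,ᵢTᵢ = 23.3×2.22×36.2 + 14.2×2.22×-42.7 = 526.41
Σ ṁᵢCp,ᵢ = 23.3×2.22 + 14.2×2.22 = 83.25
T_out = 526.41 / 83.25 = 6.3232 °C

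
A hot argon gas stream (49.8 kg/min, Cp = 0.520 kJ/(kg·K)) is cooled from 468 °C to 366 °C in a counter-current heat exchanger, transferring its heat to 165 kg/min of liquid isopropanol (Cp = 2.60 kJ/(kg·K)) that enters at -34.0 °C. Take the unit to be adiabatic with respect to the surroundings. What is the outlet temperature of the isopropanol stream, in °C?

Heat released by hot stream: Q = 49.8 × 0.520 × (468 − 366) = 2641.4 kJ/min
Energy balance on cold side (adiabatic exchanger): Q = ṁ_c·Cp_c·(T_c,out − T_c,in)
T_c,out = -34.0 + 2641.4/(165 × 2.60) = -27.843 °C

T_c,out = -27.8 °C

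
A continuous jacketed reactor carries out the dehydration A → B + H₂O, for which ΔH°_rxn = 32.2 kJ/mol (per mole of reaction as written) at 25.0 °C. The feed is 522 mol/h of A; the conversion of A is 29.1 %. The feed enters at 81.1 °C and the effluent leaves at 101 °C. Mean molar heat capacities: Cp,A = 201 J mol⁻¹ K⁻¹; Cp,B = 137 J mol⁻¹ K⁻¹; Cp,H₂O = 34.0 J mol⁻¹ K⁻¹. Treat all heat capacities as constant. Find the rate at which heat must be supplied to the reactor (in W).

Q_in = 1840 W

Extent of reaction ξ = 0.291 × 522 = 151.9 mol/h
Reaction term: ξ·ΔH°_rxn = 151.9 × 32.2 = 4891.2 kJ/h
Sensible, feed 81.1→25 °C: -5886.1 kJ/h
Outlet flows (mol/h): A 370.1, B 151.9, H₂O 151.9
Sensible, products 25→101 °C: 7627.7 kJ/h
Q = ΔH = 6632.9 kJ/h = 1.8425 kW
Heat supplied = 1842.5 W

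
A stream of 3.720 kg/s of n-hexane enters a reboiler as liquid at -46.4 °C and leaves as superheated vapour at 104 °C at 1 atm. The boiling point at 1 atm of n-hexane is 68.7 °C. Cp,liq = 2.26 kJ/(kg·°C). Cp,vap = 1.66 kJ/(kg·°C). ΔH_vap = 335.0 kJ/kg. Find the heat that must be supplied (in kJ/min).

Q = 146000 kJ/min

liquid -46.4→68.7 °C: 260.13 kJ/kg
vaporisation at 68.7 °C: 335 kJ/kg
vapour 68.7→104 °C: 58.598 kJ/kg
Δh = 260.13 + 335 + 58.598 = 653.72 kJ/kg
Q = ṁ·Δh = 3.720 kg/s × 653.72 kJ/kg = 2431.9 kJ/s
|Q| = 2431.9 kW = 145910 kJ/min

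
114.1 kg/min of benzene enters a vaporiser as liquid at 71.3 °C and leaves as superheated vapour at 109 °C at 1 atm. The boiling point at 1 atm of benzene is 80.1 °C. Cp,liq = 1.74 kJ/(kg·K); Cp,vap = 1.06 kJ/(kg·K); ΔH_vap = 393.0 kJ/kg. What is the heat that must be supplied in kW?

Q = 835 kW

liquid 71.3→80.1 °C: 15.312 kJ/kg
vaporisation at 80.1 °C: 393 kJ/kg
vapour 80.1→109 °C: 30.634 kJ/kg
Δh = 15.312 + 393 + 30.634 = 438.95 kJ/kg
Q = ṁ·Δh = 114.1 kg/min × 438.95 kJ/kg = 50084 kJ/min
|Q| = 834.73 kW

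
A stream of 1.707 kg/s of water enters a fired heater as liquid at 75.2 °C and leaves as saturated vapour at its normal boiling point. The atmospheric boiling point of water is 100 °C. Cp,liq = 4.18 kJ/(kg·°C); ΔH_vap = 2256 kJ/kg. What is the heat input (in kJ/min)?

liquid 75.2→100 °C: 103.66 kJ/kg
vaporisation at 100 °C: 2256 kJ/kg
Δh = 103.66 + 2256 = 2359.7 kJ/kg
Q = ṁ·Δh = 1.707 kg/s × 2359.7 kJ/kg = 4027.9 kJ/s
|Q| = 4027.9 kW = 241680 kJ/min

Q = 242000 kJ/min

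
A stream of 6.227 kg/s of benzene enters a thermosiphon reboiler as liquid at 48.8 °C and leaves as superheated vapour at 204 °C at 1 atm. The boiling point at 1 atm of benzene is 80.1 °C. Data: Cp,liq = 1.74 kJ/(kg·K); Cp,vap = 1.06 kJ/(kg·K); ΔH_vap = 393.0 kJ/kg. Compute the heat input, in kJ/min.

Q = 216000 kJ/min

liquid 48.8→80.1 °C: 54.462 kJ/kg
vaporisation at 80.1 °C: 393 kJ/kg
vapour 80.1→204 °C: 131.33 kJ/kg
Δh = 54.462 + 393 + 131.33 = 578.8 kJ/kg
Q = ṁ·Δh = 6.227 kg/s × 578.8 kJ/kg = 3604.2 kJ/s
|Q| = 3604.2 kW = 216250 kJ/min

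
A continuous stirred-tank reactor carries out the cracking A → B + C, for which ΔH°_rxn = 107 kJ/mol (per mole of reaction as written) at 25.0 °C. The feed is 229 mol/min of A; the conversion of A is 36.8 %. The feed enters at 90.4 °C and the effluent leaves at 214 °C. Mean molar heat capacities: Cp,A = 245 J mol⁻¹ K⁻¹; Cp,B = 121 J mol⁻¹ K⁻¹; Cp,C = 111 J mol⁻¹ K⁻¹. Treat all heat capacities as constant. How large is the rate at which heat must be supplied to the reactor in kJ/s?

Extent of reaction ξ = 0.368 × 229 = 84.272 mol/min
Reaction term: ξ·ΔH°_rxn = 84.272 × 107 = 9017.1 kJ/min
Sensible, feed 90.4→25 °C: -3669.3 kJ/min
Outlet flows (mol/min): A 144.73, B 84.272, C 84.272
Sensible, products 25→214 °C: 10397 kJ/min
Q = ΔH = 15745 kJ/min = 262.41 kW
Heat supplied = 262.41 kJ/s

Q_in = 262 kJ/s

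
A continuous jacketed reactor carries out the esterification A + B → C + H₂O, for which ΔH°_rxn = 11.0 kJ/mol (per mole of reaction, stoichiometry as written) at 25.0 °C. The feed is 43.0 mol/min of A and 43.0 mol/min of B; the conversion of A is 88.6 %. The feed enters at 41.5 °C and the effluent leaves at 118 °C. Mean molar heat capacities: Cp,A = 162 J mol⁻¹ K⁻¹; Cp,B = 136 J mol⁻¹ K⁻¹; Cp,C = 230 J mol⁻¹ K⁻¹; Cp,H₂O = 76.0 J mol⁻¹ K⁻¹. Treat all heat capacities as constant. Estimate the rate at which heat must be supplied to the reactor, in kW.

Extent of reaction ξ = 0.886 × 43.0 = 38.098 mol/min
Reaction term: ξ·ΔH°_rxn = 38.098 × 11.0 = 419.08 kJ/min
Sensible, feed 41.5→25 °C: -211.43 kJ/min
Outlet flows (mol/min): A 4.902, B 4.902, C 38.098, H₂O 38.098
Sensible, products 25→118 °C: 1220 kJ/min
Q = ΔH = 1427.7 kJ/min = 23.795 kW
Heat supplied = 23.795 kW

Q_in = 23.8 kW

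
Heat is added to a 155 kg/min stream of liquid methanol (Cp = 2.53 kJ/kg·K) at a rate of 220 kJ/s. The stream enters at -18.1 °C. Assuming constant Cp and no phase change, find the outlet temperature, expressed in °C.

T_out = 15.6 °C

Q = 220 kJ/s = 13200 kJ/min
ΔT = Q/(ṁ·Cp) = 13200/(155×2.53) = 33.661 K
T_out = -18.1 + 33.661 = 15.561 °C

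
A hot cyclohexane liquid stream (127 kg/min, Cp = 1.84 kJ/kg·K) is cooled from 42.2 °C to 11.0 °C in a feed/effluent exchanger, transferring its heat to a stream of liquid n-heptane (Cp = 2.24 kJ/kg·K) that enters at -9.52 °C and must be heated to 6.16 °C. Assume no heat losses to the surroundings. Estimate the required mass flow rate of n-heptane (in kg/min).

ṁ_c = 208 kg/min

Heat released by hot stream: Q = 127 × 1.84 × (42.2 − 11.0) = 7290.8 kJ/min
Energy balance on cold side (adiabatic exchanger): Q = ṁ_c·Cp_c·(T_c,out − T_c,in)
ṁ_c = 7290.8 / [2.24 × (6.16 − -9.52)] = 207.58 kg/min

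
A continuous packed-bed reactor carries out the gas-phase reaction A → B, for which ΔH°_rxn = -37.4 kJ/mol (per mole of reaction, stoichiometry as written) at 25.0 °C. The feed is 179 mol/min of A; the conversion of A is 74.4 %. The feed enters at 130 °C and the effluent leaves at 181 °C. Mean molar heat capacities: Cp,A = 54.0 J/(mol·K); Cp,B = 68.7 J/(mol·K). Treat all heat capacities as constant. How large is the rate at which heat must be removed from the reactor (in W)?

Q_out = 69700 W

Extent of reaction ξ = 0.744 × 179 = 133.18 mol/min
Reaction term: ξ·ΔH°_rxn = 133.18 × -37.4 = -4980.8 kJ/min
Sensible, feed 130→25 °C: -1014.9 kJ/min
Outlet flows (mol/min): A 45.824, B 133.18
Sensible, products 25→181 °C: 1813.3 kJ/min
Q = ΔH = -4182.4 kJ/min = -69.707 kW
Heat removed = 69707 W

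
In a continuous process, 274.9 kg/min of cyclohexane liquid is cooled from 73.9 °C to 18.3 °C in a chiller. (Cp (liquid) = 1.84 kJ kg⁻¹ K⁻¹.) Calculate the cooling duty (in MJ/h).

Q = ṁ·Cp·ΔT = 274.9 × 1.84 × (18.3 − 73.9) = -28123 kJ/min
Converting: 28123 / 60 s = 468.72 kW
Cooling duty = 1687.4 MJ/h

Q_c = 1690 MJ/h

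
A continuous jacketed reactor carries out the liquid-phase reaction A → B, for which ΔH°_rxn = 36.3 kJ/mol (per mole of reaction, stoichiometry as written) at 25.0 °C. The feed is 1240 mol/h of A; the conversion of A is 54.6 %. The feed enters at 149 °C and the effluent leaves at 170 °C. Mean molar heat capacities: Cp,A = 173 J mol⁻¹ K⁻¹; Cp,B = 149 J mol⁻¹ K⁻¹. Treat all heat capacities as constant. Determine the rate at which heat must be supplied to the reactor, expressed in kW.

Q_in = 7.42 kW

Extent of reaction ξ = 0.546 × 1240 = 677.04 mol/h
Reaction term: ξ·ΔH°_rxn = 677.04 × 36.3 = 24577 kJ/h
Sensible, feed 149→25 °C: -26600 kJ/h
Outlet flows (mol/h): A 562.96, B 677.04
Sensible, products 25→170 °C: 28749 kJ/h
Q = ΔH = 26725 kJ/h = 7.4237 kW
Heat supplied = 7.4237 kW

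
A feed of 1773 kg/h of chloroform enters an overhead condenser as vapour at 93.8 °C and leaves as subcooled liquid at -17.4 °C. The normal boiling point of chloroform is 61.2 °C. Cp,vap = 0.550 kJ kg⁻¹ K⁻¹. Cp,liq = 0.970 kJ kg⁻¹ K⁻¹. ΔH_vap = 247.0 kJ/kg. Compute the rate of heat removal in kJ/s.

vapour 93.8→61.2 °C: -17.93 kJ/kg
condensation at 61.2 °C: -247 kJ/kg
liquid 61.2→-17.4 °C: -76.242 kJ/kg
Δh = -17.93 + -247 + -76.242 = -341.17 kJ/kg
Q = ṁ·Δh = 1773 kg/h × -341.17 kJ/kg = -604900 kJ/h
|Q| = 168.03 kW

Q_c = 168 kJ/s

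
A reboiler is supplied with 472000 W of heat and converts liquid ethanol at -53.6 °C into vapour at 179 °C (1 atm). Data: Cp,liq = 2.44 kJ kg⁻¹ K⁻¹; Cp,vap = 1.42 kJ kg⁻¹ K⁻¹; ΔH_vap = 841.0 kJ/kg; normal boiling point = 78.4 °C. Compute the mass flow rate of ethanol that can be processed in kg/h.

Δh = 2.44×(78.4−-53.6) + 841.0 + 1.42×(179−78.4) = 1305.9 kJ/kg
Q = 472000 W = 472 kJ/s = 1.6992e+06 kJ/h
ṁ = Q/Δh = 1.6992e+06 / 1305.9 = 1301.1 kg/h

ṁ = 1300 kg/h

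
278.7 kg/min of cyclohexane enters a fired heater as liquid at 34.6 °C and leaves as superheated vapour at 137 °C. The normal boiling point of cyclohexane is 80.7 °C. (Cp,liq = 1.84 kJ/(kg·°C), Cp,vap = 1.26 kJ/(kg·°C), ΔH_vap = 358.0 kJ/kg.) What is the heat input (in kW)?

liquid 34.6→80.7 °C: 84.824 kJ/kg
vaporisation at 80.7 °C: 358 kJ/kg
vapour 80.7→137 °C: 70.938 kJ/kg
Δh = 84.824 + 358 + 70.938 = 513.76 kJ/kg
Q = ṁ·Δh = 278.7 kg/min × 513.76 kJ/kg = 143190 kJ/min
|Q| = 2386.4 kW

Q = 2390 kW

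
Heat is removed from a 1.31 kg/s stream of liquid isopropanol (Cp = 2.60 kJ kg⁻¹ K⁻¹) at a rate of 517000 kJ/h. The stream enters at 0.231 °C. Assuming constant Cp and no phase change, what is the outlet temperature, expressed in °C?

T_out = -41.9 °C

Q = 517000 kJ/h = 143.61 kJ/s
ΔT = Q/(ṁ·Cp) = 143.61/(1.31×2.60) = 42.164 K
T_out = 0.231 − 42.164 = -41.933 °C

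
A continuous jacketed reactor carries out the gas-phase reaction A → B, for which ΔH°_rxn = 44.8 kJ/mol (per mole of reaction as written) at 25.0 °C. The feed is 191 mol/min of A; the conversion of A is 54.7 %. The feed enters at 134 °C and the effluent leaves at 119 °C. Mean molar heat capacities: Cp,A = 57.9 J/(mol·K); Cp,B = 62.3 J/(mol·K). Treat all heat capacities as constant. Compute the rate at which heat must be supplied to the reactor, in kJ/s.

Q_in = 76.0 kJ/s

Extent of reaction ξ = 0.547 × 191 = 104.48 mol/min
Reaction term: ξ·ΔH°_rxn = 104.48 × 44.8 = 4680.6 kJ/min
Sensible, feed 134→25 °C: -1205.4 kJ/min
Outlet flows (mol/min): A 86.523, B 104.48
Sensible, products 25→119 °C: 1082.7 kJ/min
Q = ΔH = 4557.9 kJ/min = 75.965 kW
Heat supplied = 75.965 kJ/s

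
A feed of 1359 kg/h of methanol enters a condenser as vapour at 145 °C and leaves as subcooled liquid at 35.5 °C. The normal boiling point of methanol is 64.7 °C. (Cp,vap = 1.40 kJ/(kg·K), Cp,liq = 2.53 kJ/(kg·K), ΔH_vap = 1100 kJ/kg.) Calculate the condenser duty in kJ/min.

Q_c = 29100 kJ/min

vapour 145→64.7 °C: -112.42 kJ/kg
condensation at 64.7 °C: -1100 kJ/kg
liquid 64.7→35.5 °C: -73.876 kJ/kg
Δh = -112.42 + -1100 + -73.876 = -1286.3 kJ/kg
Q = ṁ·Δh = 1359 kg/h × -1286.3 kJ/kg = -1.7481e+06 kJ/h
|Q| = 485.58 kW = 29135 kJ/min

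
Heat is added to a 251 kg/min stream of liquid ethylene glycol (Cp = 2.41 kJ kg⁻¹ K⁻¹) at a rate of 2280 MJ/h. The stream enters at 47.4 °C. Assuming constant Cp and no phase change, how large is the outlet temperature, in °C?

Q = 2280 MJ/h = 38000 kJ/min
ΔT = Q/(ṁ·Cp) = 38000/(251×2.41) = 62.819 K
T_out = 47.4 + 62.819 = 110.22 °C

T_out = 110 °C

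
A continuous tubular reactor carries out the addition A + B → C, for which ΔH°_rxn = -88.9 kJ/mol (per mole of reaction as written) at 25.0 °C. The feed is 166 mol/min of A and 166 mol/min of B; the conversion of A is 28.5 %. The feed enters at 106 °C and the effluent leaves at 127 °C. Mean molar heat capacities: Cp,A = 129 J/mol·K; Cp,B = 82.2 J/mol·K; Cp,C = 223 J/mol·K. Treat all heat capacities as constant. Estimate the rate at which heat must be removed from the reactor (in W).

Extent of reaction ξ = 0.285 × 166 = 47.31 mol/min
Reaction term: ξ·ΔH°_rxn = 47.31 × -88.9 = -4205.9 kJ/min
Sensible, feed 106→25 °C: -2839.8 kJ/min
Outlet flows (mol/min): A 118.69, B 118.69, C 47.31
Sensible, products 25→127 °C: 3633 kJ/min
Q = ΔH = -3412.7 kJ/min = -56.878 kW
Heat removed = 56878 W

Q_out = 56900 W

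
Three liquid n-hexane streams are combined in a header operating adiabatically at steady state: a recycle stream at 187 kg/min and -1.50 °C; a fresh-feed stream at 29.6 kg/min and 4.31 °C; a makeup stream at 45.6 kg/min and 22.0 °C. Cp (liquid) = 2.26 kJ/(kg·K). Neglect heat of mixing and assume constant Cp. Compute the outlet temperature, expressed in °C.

No heat crosses the boundary, so H_out = H_in.
T_out = Σ ṁᵢCp,ᵢTᵢ / Σ ṁᵢCp,ᵢ
      = 1921.6 / 592.57 = 3.2429 °C

T_out = 3.24 °C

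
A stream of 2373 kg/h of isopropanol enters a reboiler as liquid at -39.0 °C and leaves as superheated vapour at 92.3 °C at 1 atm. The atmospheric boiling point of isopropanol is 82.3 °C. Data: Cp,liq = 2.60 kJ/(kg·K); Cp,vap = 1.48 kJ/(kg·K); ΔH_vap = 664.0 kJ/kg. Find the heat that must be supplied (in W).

Q = 655000 W

liquid -39.0→82.3 °C: 315.38 kJ/kg
vaporisation at 82.3 °C: 664 kJ/kg
vapour 82.3→92.3 °C: 14.8 kJ/kg
Δh = 315.38 + 664 + 14.8 = 994.18 kJ/kg
Q = ṁ·Δh = 2373 kg/h × 994.18 kJ/kg = 2.3592e+06 kJ/h
|Q| = 655.33 kW = 655330 W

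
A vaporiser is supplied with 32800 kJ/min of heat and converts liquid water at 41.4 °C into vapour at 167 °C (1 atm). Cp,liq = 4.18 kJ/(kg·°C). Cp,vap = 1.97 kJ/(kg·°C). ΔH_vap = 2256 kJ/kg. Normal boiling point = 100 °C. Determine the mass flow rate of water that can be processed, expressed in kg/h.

ṁ = 747 kg/h

Δh = 4.18×(100−41.4) + 2256 + 1.97×(167−100) = 2632.9 kJ/kg
Q = 32800 kJ/min = 546.67 kJ/s = 1.968e+06 kJ/h
ṁ = Q/Δh = 1.968e+06 / 2632.9 = 747.45 kg/h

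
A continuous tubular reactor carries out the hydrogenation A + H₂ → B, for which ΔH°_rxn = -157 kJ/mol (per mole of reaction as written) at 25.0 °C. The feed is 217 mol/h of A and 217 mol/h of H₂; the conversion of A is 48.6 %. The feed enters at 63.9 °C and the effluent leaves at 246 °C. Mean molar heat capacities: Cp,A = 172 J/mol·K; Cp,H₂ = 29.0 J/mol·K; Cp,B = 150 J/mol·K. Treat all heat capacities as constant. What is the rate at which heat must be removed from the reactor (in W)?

Extent of reaction ξ = 0.486 × 217 = 105.46 mol/h
Reaction term: ξ·ΔH°_rxn = 105.46 × -157 = -16558 kJ/h
Sensible, feed 63.9→25 °C: -1696.7 kJ/h
Outlet flows (mol/h): A 111.54, H₂ 111.54, B 105.46
Sensible, products 25→246 °C: 8450.7 kJ/h
Q = ΔH = -9803.5 kJ/h = -2.7232 kW
Heat removed = 2723.2 W

Q_out = 2720 W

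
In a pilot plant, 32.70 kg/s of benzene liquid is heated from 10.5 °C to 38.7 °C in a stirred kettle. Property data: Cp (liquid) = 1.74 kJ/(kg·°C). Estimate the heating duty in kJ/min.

Q = 96300 kJ/min

Q = ṁ·Cp·ΔT = 32.70 × 1.74 × (38.7 − 10.5) = 1604.5 kJ/s
Heating duty = 96271 kJ/min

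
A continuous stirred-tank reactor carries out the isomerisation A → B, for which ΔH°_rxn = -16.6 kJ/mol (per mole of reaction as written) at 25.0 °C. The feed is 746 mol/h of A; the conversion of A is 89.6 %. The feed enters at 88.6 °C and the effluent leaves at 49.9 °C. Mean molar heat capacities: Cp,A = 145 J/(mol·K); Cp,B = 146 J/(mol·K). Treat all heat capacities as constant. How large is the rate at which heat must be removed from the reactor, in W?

Q_out = 4240 W

Extent of reaction ξ = 0.896 × 746 = 668.42 mol/h
Reaction term: ξ·ΔH°_rxn = 668.42 × -16.6 = -11096 kJ/h
Sensible, feed 88.6→25 °C: -6879.6 kJ/h
Outlet flows (mol/h): A 77.584, B 668.42
Sensible, products 25→49.9 °C: 2710.1 kJ/h
Q = ΔH = -15265 kJ/h = -4.2403 kW
Heat removed = 4240.3 W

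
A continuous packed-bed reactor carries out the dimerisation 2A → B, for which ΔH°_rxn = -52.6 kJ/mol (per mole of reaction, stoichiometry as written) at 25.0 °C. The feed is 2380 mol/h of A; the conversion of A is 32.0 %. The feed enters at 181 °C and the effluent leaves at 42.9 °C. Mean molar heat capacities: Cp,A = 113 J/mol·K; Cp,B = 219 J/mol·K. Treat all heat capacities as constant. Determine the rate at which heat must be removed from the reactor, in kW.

Extent of reaction ξ = 0.320 × 2380 / 2 = 380.8 mol/h
Reaction term: ξ·ΔH°_rxn = 380.8 × -52.6 = -20030 kJ/h
Sensible, feed 181→25 °C: -41955 kJ/h
Outlet flows (mol/h): A 1618.4, B 380.8
Sensible, products 25→42.9 °C: 4766.3 kJ/h
Q = ΔH = -57218 kJ/h = -15.894 kW
Heat removed = 15.894 kW

Q_out = 15.9 kW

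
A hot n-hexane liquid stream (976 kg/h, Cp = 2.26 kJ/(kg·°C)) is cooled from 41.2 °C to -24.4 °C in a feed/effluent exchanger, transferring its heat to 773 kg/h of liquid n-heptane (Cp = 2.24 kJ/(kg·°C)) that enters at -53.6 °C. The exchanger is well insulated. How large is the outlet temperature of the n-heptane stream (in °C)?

T_c,out = 30.0 °C

Heat released by hot stream: Q = 976 × 2.26 × (41.2 − -24.4) = 144700 kJ/h
Energy balance on cold side (adiabatic exchanger): Q = ṁ_c·Cp_c·(T_c,out − T_c,in)
T_c,out = -53.6 + 144700/(773 × 2.24) = 29.967 °C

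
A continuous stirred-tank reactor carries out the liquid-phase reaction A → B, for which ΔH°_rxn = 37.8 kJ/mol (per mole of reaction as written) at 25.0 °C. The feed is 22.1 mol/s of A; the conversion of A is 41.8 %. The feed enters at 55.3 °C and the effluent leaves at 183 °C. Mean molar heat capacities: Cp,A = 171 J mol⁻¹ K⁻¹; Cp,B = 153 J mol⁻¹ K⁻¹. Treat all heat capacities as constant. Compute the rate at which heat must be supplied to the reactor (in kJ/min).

Extent of reaction ξ = 0.418 × 22.1 = 9.2378 mol/s
Reaction term: ξ·ΔH°_rxn = 9.2378 × 37.8 = 349.19 kJ/s
Sensible, feed 55.3→25 °C: -114.51 kJ/s
Outlet flows (mol/s): A 12.862, B 9.2378
Sensible, products 25→183 °C: 570.83 kJ/s
Q = ΔH = 805.51 kJ/s = 805.51 kW
Heat supplied = 48330 kJ/min

Q_in = 48300 kJ/min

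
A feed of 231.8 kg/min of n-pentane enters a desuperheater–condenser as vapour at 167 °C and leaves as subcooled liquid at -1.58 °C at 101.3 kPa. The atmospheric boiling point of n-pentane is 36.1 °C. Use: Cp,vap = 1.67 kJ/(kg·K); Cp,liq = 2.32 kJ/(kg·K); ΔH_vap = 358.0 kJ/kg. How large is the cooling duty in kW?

Q_c = 2570 kW

vapour 167→36.1 °C: -218.6 kJ/kg
condensation at 36.1 °C: -358 kJ/kg
liquid 36.1→-1.58 °C: -87.418 kJ/kg
Δh = -218.6 + -358 + -87.418 = -664.02 kJ/kg
Q = ṁ·Δh = 231.8 kg/min × -664.02 kJ/kg = -153920 kJ/min
|Q| = 2565.3 kW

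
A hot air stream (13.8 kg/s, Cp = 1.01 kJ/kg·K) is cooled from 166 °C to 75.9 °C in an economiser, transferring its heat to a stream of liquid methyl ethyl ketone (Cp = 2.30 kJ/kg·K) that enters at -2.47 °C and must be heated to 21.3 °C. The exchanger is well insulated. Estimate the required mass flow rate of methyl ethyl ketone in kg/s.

Heat released by hot stream: Q = 13.8 × 1.01 × (166 − 75.9) = 1255.8 kJ/s
Energy balance on cold side (adiabatic exchanger): Q = ṁ_c·Cp_c·(T_c,out − T_c,in)
ṁ_c = 1255.8 / [2.30 × (21.3 − -2.47)] = 22.97 kg/s

ṁ_c = 23.0 kg/s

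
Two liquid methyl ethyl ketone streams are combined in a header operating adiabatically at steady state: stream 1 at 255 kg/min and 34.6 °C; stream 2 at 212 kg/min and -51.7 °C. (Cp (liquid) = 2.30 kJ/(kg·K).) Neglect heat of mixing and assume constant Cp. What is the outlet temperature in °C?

T_out = -4.58 °C

Energy balance with Q = 0: Σ ṁᵢCp,ᵢ(T_out − Tᵢ) = 0
T_out = Σ ṁᵢCp,ᵢTᵢ / Σ ṁᵢCp,ᵢ
      = -4916 / 1074.1 = -4.5769 °C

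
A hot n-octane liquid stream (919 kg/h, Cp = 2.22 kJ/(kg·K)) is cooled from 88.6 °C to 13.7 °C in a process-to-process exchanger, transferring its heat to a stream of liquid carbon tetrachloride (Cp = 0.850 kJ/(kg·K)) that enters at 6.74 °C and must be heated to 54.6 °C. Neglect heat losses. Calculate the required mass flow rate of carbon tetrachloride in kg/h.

ṁ_c = 3760 kg/h

Heat released by hot stream: Q = 919 × 2.22 × (88.6 − 13.7) = 152810 kJ/h
Energy balance on cold side (adiabatic exchanger): Q = ṁ_c·Cp_c·(T_c,out − T_c,in)
ṁ_c = 152810 / [0.850 × (54.6 − 6.74)] = 3756.3 kg/h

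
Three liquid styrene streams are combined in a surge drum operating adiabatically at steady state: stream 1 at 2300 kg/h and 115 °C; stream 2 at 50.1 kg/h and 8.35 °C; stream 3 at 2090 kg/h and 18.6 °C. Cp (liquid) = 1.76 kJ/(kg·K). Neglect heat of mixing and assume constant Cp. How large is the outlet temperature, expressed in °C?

Energy balance with Q = 0: Σ ṁᵢCp,ᵢ(T_out − Tᵢ) = 0
T_out = Σ ṁᵢCp,ᵢTᵢ / Σ ṁᵢCp,ᵢ
      = 534670 / 7814.6 = 68.42 °C

T_out = 68.4 °C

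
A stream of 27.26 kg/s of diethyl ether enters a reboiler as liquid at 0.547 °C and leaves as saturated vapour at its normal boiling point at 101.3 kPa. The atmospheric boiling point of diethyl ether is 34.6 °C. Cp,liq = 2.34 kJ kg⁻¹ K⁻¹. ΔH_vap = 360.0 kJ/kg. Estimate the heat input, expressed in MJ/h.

Q = 43100 MJ/h

liquid 0.547→34.6 °C: 79.684 kJ/kg
vaporisation at 34.6 °C: 360 kJ/kg
Δh = 79.684 + 360 = 439.68 kJ/kg
Q = ṁ·Δh = 27.26 kg/s × 439.68 kJ/kg = 11986 kJ/s
|Q| = 11986 kW = 43149 MJ/h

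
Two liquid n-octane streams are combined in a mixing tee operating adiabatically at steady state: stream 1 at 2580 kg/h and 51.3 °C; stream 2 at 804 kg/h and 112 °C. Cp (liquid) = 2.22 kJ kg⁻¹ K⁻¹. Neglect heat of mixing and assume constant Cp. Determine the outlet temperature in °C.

No heat crosses the boundary, so H_out = H_in.
Σ ṁᵢCp,ᵢTᵢ = 2580×2.22×51.3 + 804×2.22×112 = 493730
Σ ṁᵢCp,ᵢ = 2580×2.22 + 804×2.22 = 7512.5
T_out = 493730 / 7512.5 = 65.722 °C

T_out = 65.7 °C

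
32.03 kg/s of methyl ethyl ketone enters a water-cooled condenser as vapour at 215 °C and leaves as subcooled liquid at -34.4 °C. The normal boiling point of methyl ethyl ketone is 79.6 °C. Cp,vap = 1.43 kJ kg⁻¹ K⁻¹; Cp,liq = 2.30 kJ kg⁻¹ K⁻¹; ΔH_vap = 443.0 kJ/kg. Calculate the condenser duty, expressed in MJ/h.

vapour 215→79.6 °C: -193.62 kJ/kg
condensation at 79.6 °C: -443 kJ/kg
liquid 79.6→-34.4 °C: -262.2 kJ/kg
Δh = -193.62 + -443 + -262.2 = -898.82 kJ/kg
Q = ṁ·Δh = 32.03 kg/s × -898.82 kJ/kg = -28789 kJ/s
|Q| = 28789 kW = 103640 MJ/h

Q_c = 104000 MJ/h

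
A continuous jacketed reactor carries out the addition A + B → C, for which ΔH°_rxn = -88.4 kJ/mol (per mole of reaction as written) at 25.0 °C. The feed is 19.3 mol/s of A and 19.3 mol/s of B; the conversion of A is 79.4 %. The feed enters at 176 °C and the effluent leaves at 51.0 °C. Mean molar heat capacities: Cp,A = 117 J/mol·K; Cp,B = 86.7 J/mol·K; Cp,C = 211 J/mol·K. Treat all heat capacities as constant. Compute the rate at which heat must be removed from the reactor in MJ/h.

Extent of reaction ξ = 0.794 × 19.3 = 15.324 mol/s
Reaction term: ξ·ΔH°_rxn = 15.324 × -88.4 = -1354.7 kJ/s
Sensible, feed 176→25 °C: -593.64 kJ/s
Outlet flows (mol/s): A 3.9758, B 3.9758, C 15.324
Sensible, products 25→51.0 °C: 105.13 kJ/s
Q = ΔH = -1843.2 kJ/s = -1843.2 kW
Heat removed = 6635.4 MJ/h

Q_out = 6640 MJ/h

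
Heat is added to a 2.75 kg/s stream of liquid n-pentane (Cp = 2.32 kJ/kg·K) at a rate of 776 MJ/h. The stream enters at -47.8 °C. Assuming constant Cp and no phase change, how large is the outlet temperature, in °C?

Q = 776 MJ/h = 215.56 kJ/s
ΔT = Q/(ṁ·Cp) = 215.56/(2.75×2.32) = 33.786 K
T_out = -47.8 + 33.786 = -14.014 °C

T_out = -14.0 °C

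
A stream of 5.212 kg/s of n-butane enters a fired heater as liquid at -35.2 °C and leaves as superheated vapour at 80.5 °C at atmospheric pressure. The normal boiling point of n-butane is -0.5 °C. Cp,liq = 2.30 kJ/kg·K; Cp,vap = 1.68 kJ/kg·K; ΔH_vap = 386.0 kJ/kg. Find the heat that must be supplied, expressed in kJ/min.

liquid -35.2→-0.5 °C: 79.81 kJ/kg
vaporisation at -0.5 °C: 386 kJ/kg
vapour -0.5→80.5 °C: 136.08 kJ/kg
Δh = 79.81 + 386 + 136.08 = 601.89 kJ/kg
Q = ṁ·Δh = 5.212 kg/s × 601.89 kJ/kg = 3137.1 kJ/s
|Q| = 3137.1 kW = 188220 kJ/min

Q = 188000 kJ/min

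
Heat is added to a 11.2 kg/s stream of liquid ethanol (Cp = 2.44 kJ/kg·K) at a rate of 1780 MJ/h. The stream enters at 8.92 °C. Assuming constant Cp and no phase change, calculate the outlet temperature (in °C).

T_out = 27.0 °C

Q = 1780 MJ/h = 494.44 kJ/s
ΔT = Q/(ṁ·Cp) = 494.44/(11.2×2.44) = 18.093 K
T_out = 8.92 + 18.093 = 27.013 °C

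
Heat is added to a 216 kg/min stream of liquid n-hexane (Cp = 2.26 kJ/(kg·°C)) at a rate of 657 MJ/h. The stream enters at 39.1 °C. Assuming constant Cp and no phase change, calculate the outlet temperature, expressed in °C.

Q = 657 MJ/h = 10950 kJ/min
ΔT = Q/(ṁ·Cp) = 10950/(216×2.26) = 22.431 K
T_out = 39.1 + 22.431 = 61.531 °C

T_out = 61.5 °C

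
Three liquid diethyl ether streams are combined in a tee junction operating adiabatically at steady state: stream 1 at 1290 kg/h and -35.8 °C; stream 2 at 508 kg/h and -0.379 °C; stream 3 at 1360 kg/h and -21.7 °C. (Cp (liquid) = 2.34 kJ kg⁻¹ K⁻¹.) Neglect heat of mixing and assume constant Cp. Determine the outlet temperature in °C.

T_out = -24.0 °C

Adiabatic, steady state ⇒ Σ ṁᵢCp,ᵢ(T_out − Tᵢ) = 0
Σ ṁᵢCp,ᵢTᵢ = 1290×2.34×-35.8 + 508×2.34×-0.379 + 1360×2.34×-21.7 = -177570
Σ ṁᵢCp,ᵢ = 1290×2.34 + 508×2.34 + 1360×2.34 = 7389.7
T_out = -177570 / 7389.7 = -24.03 °C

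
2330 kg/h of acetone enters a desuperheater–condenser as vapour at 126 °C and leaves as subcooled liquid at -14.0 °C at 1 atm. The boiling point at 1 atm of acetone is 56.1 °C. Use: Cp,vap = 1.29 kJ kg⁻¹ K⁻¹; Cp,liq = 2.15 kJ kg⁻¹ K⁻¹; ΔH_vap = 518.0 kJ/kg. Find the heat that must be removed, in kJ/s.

Q_c = 491 kJ/s

vapour 126→56.1 °C: -90.171 kJ/kg
condensation at 56.1 °C: -518 kJ/kg
liquid 56.1→-14.0 °C: -150.71 kJ/kg
Δh = -90.171 + -518 + -150.71 = -758.89 kJ/kg
Q = ṁ·Δh = 2330 kg/h × -758.89 kJ/kg = -1.7682e+06 kJ/h
|Q| = 491.17 kW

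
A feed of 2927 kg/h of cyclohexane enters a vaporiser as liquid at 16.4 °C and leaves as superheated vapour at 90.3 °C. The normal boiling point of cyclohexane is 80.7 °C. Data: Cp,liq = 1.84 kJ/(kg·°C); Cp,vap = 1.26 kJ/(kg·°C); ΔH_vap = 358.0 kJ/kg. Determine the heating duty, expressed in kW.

liquid 16.4→80.7 °C: 118.31 kJ/kg
vaporisation at 80.7 °C: 358 kJ/kg
vapour 80.7→90.3 °C: 12.096 kJ/kg
Δh = 118.31 + 358 + 12.096 = 488.41 kJ/kg
Q = ṁ·Δh = 2927 kg/h × 488.41 kJ/kg = 1.4296e+06 kJ/h
|Q| = 397.1 kW

Q = 397 kW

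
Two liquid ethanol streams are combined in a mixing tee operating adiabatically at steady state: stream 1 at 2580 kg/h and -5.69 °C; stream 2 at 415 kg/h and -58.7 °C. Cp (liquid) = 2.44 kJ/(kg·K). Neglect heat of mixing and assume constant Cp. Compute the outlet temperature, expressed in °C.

T_out = -13.0 °C

No heat crosses the boundary, so H_out = H_in.
T_out = Σ ṁᵢCp,ᵢTᵢ / Σ ṁᵢCp,ᵢ
      = -95259 / 7307.8 = -13.035 °C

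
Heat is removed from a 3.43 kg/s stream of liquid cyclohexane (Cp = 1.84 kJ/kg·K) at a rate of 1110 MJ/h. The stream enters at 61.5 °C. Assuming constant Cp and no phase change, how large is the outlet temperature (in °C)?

Q = 1110 MJ/h = 308.33 kJ/s
ΔT = Q/(ṁ·Cp) = 308.33/(3.43×1.84) = 48.855 K
T_out = 61.5 − 48.855 = 12.645 °C

T_out = 12.6 °C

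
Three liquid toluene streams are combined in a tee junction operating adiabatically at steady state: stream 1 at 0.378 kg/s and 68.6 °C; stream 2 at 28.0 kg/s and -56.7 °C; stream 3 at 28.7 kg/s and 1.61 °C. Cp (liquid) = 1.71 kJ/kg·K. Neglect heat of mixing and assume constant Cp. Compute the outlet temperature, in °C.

T_out = -26.6 °C

No heat crosses the boundary, so H_out = H_in.
Σ ṁᵢCp,ᵢTᵢ = 0.378×1.71×68.6 + 28.0×1.71×-56.7 + 28.7×1.71×1.61 = -2591.4
Σ ṁᵢCp,ᵢ = 0.378×1.71 + 28.0×1.71 + 28.7×1.71 = 97.603
T_out = -2591.4 / 97.603 = -26.551 °C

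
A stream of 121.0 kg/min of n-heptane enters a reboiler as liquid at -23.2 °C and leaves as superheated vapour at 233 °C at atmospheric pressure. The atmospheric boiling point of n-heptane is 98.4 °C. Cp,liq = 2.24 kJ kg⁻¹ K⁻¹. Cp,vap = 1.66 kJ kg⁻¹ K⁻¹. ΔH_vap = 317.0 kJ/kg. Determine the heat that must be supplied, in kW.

Q = 1640 kW

liquid -23.2→98.4 °C: 272.38 kJ/kg
vaporisation at 98.4 °C: 317 kJ/kg
vapour 98.4→233 °C: 223.44 kJ/kg
Δh = 272.38 + 317 + 223.44 = 812.82 kJ/kg
Q = ṁ·Δh = 121.0 kg/min × 812.82 kJ/kg = 98351 kJ/min
|Q| = 1639.2 kW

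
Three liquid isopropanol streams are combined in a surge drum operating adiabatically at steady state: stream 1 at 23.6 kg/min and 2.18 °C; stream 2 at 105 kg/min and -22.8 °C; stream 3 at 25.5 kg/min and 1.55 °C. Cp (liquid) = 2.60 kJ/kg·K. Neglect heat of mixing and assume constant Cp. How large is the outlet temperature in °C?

T_out = -14.9 °C

No heat crosses the boundary, so H_out = H_in.
T_out = Σ ṁᵢCp,ᵢTᵢ / Σ ṁᵢCp,ᵢ
      = -5987.9 / 400.66 = -14.945 °C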